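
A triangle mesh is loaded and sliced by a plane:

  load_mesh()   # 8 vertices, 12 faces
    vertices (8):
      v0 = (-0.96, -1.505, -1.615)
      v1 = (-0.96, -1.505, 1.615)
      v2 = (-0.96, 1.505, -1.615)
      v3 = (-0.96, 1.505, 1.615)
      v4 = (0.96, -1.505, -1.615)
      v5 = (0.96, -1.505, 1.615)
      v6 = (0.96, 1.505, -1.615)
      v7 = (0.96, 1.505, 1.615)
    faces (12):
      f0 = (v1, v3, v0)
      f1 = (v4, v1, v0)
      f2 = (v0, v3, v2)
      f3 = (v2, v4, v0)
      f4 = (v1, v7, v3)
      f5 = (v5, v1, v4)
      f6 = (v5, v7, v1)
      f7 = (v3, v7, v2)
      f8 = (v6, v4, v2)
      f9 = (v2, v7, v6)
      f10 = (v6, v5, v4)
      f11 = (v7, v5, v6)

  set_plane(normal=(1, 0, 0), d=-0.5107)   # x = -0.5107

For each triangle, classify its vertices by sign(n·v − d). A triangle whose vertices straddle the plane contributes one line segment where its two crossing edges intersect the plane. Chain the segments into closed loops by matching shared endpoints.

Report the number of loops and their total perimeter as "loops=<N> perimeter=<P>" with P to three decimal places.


loops=1 perimeter=12.480

Straddling triangles (8 of 12):
  (v4,v1,v0) [+--] → (-0.5107, -1.505, 0.859146)–(-0.5107, -1.505, -1.615)  len=2.4741
  (v2,v4,v0) [-+-] → (-0.5107, 0.800629, -1.615)–(-0.5107, -1.505, -1.615)  len=2.3056
  (v1,v7,v3) [-+-] → (-0.5107, -0.800629, 1.615)–(-0.5107, 1.505, 1.615)  len=2.3056
  (v5,v1,v4) [+-+] → (-0.5107, -1.505, 1.615)–(-0.5107, -1.505, 0.859146)  len=0.7559
  (v5,v7,v1) [++-] → (-0.5107, -0.800629, 1.615)–(-0.5107, -1.505, 1.615)  len=0.7044
  (v3,v7,v2) [-+-] → (-0.5107, 1.505, 1.615)–(-0.5107, 1.505, -0.859146)  len=2.4741
  (v6,v4,v2) [++-] → (-0.5107, 0.800629, -1.615)–(-0.5107, 1.505, -1.615)  len=0.7044
  (v2,v7,v6) [-++] → (-0.5107, 1.505, -0.859146)–(-0.5107, 1.505, -1.615)  len=0.7559

Chained into 1 loop(s):
  loop 1: 8 segments, perimeter = 12.4800
Total perimeter = 12.480


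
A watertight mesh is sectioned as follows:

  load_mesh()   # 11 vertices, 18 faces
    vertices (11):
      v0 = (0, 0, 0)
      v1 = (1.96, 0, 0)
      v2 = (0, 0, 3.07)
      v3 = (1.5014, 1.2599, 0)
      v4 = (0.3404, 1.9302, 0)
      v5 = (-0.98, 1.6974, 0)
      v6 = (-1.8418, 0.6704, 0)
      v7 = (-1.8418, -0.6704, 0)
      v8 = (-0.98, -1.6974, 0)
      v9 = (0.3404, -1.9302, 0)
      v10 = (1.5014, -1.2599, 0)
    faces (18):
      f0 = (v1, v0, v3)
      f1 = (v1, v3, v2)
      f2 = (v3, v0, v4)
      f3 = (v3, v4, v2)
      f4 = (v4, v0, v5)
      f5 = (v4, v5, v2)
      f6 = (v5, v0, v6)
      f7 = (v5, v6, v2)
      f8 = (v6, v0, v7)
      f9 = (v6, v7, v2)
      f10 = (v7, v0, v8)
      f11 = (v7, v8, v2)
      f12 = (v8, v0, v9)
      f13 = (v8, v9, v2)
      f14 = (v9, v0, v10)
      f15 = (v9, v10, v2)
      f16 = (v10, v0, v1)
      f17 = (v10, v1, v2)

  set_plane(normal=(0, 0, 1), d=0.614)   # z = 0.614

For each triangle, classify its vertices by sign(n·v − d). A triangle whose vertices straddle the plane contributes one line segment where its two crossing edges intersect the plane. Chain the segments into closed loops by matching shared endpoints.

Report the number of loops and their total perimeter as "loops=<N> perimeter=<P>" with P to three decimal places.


Straddling triangles (9 of 18):
  (v1,v3,v2) [--+] → (1.20112, 1.00792, 0.614)–(1.568, 0, 0.614)  len=1.0726
  (v3,v4,v2) [--+] → (0.27232, 1.54416, 0.614)–(1.20112, 1.00792, 0.614)  len=1.0725
  (v4,v5,v2) [--+] → (-0.784, 1.35792, 0.614)–(0.27232, 1.54416, 0.614)  len=1.0726
  (v5,v6,v2) [--+] → (-1.47344, 0.53632, 0.614)–(-0.784, 1.35792, 0.614)  len=1.0725
  (v6,v7,v2) [--+] → (-1.47344, -0.53632, 0.614)–(-1.47344, 0.53632, 0.614)  len=1.0726
  (v7,v8,v2) [--+] → (-0.784, -1.35792, 0.614)–(-1.47344, -0.53632, 0.614)  len=1.0725
  (v8,v9,v2) [--+] → (0.27232, -1.54416, 0.614)–(-0.784, -1.35792, 0.614)  len=1.0726
  (v9,v10,v2) [--+] → (1.20112, -1.00792, 0.614)–(0.27232, -1.54416, 0.614)  len=1.0725
  (v10,v1,v2) [--+] → (1.568, 0, 0.614)–(1.20112, -1.00792, 0.614)  len=1.0726

Chained into 1 loop(s):
  loop 1: 9 segments, perimeter = 9.6532
Total perimeter = 9.653

loops=1 perimeter=9.653


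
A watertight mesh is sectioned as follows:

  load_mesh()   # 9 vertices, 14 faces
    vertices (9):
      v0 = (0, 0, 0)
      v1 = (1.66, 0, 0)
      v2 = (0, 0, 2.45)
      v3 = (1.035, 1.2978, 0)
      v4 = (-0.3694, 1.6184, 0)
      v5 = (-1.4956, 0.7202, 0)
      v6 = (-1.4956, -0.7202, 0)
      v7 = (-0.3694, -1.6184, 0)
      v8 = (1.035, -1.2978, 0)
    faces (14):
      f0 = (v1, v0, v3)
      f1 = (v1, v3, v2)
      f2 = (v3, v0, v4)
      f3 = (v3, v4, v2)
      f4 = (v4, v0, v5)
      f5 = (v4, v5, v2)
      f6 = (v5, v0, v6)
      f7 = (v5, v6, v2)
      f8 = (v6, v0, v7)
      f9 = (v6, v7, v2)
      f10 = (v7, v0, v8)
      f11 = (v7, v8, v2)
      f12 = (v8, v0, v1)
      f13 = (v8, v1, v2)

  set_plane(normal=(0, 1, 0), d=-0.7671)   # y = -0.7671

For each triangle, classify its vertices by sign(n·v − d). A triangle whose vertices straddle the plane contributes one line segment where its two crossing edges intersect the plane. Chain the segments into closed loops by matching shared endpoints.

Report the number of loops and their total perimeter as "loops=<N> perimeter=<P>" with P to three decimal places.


loops=1 perimeter=6.579

Straddling triangles (6 of 14):
  (v6,v0,v7) [++-] → (-0.175091, -0.7671, 0)–(-1.43679, -0.7671, 0)  len=1.2617
  (v6,v7,v2) [+-+] → (-1.43679, -0.7671, 0)–(-0.175091, -0.7671, 1.28873)  len=1.8035
  (v7,v0,v8) [-+-] → (-0.175091, -0.7671, 0)–(0.611765, -0.7671, 0)  len=0.7869
  (v7,v8,v2) [--+] → (0.611765, -0.7671, 1.00186)–(-0.175091, -0.7671, 1.28873)  len=0.8375
  (v8,v0,v1) [-++] → (0.611765, -0.7671, 0)–(1.29058, -0.7671, 0)  len=0.6788
  (v8,v1,v2) [-++] → (1.29058, -0.7671, 0)–(0.611765, -0.7671, 1.00186)  len=1.2102

Chained into 1 loop(s):
  loop 1: 6 segments, perimeter = 6.5786
Total perimeter = 6.579


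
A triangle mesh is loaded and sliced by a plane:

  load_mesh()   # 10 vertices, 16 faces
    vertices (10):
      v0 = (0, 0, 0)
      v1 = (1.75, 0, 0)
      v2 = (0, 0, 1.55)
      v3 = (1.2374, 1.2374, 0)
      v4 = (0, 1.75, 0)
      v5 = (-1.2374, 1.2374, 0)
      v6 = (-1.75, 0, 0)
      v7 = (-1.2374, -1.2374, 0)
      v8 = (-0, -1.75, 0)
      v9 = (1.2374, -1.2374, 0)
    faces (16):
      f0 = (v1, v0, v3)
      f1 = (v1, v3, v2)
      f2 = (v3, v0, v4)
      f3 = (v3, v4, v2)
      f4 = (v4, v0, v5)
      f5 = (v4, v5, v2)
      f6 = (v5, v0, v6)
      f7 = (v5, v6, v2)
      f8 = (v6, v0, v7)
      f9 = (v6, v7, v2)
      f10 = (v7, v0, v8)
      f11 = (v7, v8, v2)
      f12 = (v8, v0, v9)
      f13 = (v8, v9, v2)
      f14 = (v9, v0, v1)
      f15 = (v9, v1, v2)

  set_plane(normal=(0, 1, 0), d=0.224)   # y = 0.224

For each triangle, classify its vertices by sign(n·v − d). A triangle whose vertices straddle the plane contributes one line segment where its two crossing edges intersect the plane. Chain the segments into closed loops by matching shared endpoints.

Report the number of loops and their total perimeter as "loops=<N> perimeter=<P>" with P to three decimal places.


loops=1 perimeter=7.621

Straddling triangles (8 of 16):
  (v1,v0,v3) [--+] → (0.224, 0.224, 0)–(1.65721, 0.224, 0)  len=1.4332
  (v1,v3,v2) [-+-] → (1.65721, 0.224, 0)–(0.224, 0.224, 1.26941)  len=1.9145
  (v3,v0,v4) [+-+] → (0.224, 0.224, 0)–(0, 0.224, 0)  len=0.2240
  (v3,v4,v2) [++-] → (0, 0.224, 1.3516)–(0.224, 0.224, 1.26941)  len=0.2386
  (v4,v0,v5) [+-+] → (0, 0.224, 0)–(-0.224, 0.224, 0)  len=0.2240
  (v4,v5,v2) [++-] → (-0.224, 0.224, 1.26941)–(0, 0.224, 1.3516)  len=0.2386
  (v5,v0,v6) [+--] → (-0.224, 0.224, 0)–(-1.65721, 0.224, 0)  len=1.4332
  (v5,v6,v2) [+--] → (-1.65721, 0.224, 0)–(-0.224, 0.224, 1.26941)  len=1.9145

Chained into 1 loop(s):
  loop 1: 8 segments, perimeter = 7.6207
Total perimeter = 7.621


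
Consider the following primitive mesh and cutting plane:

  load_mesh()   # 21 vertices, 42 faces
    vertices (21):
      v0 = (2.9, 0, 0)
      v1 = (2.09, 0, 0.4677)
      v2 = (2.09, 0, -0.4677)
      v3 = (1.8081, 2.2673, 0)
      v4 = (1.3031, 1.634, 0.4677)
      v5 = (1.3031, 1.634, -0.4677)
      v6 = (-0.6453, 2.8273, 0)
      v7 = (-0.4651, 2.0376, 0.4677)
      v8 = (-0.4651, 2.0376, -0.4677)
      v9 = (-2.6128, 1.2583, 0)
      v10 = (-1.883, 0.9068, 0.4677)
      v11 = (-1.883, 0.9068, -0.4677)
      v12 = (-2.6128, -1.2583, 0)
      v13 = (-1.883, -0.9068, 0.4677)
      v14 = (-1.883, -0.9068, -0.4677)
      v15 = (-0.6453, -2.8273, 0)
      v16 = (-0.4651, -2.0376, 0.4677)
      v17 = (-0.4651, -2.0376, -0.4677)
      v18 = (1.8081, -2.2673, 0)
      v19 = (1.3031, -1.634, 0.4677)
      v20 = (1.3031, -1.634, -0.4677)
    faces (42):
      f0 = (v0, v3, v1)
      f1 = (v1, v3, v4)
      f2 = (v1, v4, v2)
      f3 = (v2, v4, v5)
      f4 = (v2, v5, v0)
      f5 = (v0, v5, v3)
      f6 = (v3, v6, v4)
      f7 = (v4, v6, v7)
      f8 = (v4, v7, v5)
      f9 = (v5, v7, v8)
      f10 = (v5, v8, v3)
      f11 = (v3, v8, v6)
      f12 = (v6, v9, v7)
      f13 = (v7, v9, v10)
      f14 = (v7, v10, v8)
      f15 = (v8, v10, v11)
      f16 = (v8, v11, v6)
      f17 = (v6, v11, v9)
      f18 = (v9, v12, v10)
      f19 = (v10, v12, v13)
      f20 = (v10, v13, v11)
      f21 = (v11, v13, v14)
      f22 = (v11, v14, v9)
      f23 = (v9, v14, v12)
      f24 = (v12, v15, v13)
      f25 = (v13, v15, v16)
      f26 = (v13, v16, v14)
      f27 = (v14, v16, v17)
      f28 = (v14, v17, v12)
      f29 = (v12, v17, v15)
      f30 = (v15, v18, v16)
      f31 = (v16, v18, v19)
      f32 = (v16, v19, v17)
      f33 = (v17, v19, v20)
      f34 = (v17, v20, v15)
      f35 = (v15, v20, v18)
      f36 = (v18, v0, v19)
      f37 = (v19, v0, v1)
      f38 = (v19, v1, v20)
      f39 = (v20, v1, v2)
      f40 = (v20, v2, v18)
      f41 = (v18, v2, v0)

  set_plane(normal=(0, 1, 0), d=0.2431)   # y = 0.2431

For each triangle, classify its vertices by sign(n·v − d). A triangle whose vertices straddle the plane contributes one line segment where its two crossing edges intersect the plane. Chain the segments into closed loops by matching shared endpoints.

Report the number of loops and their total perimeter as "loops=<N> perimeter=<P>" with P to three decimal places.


Straddling triangles (12 of 42):
  (v0,v3,v1) [-+-] → (2.78293, 0.2431, 0)–(2.05977, 0.2431, 0.417553)  len=0.8350
  (v1,v3,v4) [-++] → (2.05977, 0.2431, 0.417553)–(1.97293, 0.2431, 0.4677)  len=0.1003
  (v1,v4,v2) [-+-] → (1.97293, 0.2431, 0.4677)–(1.97293, 0.2431, -0.328535)  len=0.7962
  (v2,v4,v5) [-++] → (1.97293, 0.2431, -0.328535)–(1.97293, 0.2431, -0.4677)  len=0.1392
  (v2,v5,v0) [-+-] → (1.97293, 0.2431, -0.4677)–(2.66242, 0.2431, -0.0695825)  len=0.7962
  (v0,v5,v3) [-++] → (2.66242, 0.2431, -0.0695825)–(2.78293, 0.2431, 0)  len=0.1392
  (v9,v12,v10) [+-+] → (-2.6128, 0.2431, 0)–(-2.10672, 0.2431, 0.324329)  len=0.6011
  (v10,v12,v13) [+--] → (-2.10672, 0.2431, 0.324329)–(-1.883, 0.2431, 0.4677)  len=0.2657
  (v10,v13,v11) [+-+] → (-1.883, 0.2431, 0.4677)–(-1.883, 0.2431, -0.125384)  len=0.5931
  (v11,v13,v14) [+--] → (-1.883, 0.2431, -0.125384)–(-1.883, 0.2431, -0.4677)  len=0.3423
  (v11,v14,v9) [+-+] → (-1.883, 0.2431, -0.4677)–(-2.2706, 0.2431, -0.219301)  len=0.4604
  (v9,v14,v12) [+--] → (-2.2706, 0.2431, -0.219301)–(-2.6128, 0.2431, 0)  len=0.4064

Chained into 2 loop(s):
  loop 1: 6 segments, perimeter = 2.8061
  loop 2: 6 segments, perimeter = 2.6690
Total perimeter = 5.475

loops=2 perimeter=5.475


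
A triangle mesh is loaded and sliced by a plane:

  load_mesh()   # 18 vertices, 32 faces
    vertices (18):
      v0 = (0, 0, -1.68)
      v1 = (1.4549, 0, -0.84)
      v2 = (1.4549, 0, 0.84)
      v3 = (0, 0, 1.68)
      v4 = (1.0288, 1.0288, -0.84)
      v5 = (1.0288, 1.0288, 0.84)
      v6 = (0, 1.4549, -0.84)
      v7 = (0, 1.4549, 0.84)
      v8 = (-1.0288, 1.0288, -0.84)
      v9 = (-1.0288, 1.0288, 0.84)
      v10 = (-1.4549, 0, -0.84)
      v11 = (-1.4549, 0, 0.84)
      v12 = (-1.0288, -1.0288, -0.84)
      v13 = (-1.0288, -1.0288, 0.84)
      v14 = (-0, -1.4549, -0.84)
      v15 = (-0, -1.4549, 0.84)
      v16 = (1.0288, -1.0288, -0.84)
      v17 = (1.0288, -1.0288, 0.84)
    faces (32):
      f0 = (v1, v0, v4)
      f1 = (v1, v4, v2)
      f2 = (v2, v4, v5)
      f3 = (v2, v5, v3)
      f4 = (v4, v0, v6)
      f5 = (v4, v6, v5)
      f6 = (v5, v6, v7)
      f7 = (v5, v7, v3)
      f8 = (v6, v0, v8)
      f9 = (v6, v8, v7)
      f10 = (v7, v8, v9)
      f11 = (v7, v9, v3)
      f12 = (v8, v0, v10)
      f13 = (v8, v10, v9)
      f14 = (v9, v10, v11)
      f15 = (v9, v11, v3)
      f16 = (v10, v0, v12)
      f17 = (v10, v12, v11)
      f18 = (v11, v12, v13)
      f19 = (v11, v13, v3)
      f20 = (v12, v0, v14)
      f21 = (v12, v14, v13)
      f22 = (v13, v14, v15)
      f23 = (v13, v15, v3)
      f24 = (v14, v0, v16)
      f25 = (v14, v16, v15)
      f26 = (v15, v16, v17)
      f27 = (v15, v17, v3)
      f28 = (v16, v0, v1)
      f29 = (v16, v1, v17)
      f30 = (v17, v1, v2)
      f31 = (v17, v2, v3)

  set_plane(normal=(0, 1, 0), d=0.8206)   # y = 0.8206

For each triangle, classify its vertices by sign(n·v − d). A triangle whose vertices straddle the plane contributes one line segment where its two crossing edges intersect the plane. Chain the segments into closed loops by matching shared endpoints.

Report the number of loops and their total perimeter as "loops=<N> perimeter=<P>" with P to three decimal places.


loops=1 perimeter=8.095

Straddling triangles (12 of 32):
  (v1,v0,v4) [--+] → (0.8206, 0.8206, -1.00999)–(1.11503, 0.8206, -0.84)  len=0.3400
  (v1,v4,v2) [-+-] → (1.11503, 0.8206, -0.84)–(1.11503, 0.8206, -0.500016)  len=0.3400
  (v2,v4,v5) [-++] → (1.11503, 0.8206, -0.500016)–(1.11503, 0.8206, 0.84)  len=1.3400
  (v2,v5,v3) [-+-] → (1.11503, 0.8206, 0.84)–(0.8206, 0.8206, 1.00999)  len=0.3400
  (v4,v0,v6) [+-+] → (0.8206, 0.8206, -1.00999)–(0, 0.8206, -1.20622)  len=0.8437
  (v5,v7,v3) [++-] → (0, 0.8206, 1.20622)–(0.8206, 0.8206, 1.00999)  len=0.8437
  (v6,v0,v8) [+-+] → (0, 0.8206, -1.20622)–(-0.8206, 0.8206, -1.00999)  len=0.8437
  (v7,v9,v3) [++-] → (-0.8206, 0.8206, 1.00999)–(0, 0.8206, 1.20622)  len=0.8437
  (v8,v0,v10) [+--] → (-0.8206, 0.8206, -1.00999)–(-1.11503, 0.8206, -0.84)  len=0.3400
  (v8,v10,v9) [+-+] → (-1.11503, 0.8206, -0.84)–(-1.11503, 0.8206, 0.500016)  len=1.3400
  (v9,v10,v11) [+--] → (-1.11503, 0.8206, 0.500016)–(-1.11503, 0.8206, 0.84)  len=0.3400
  (v9,v11,v3) [+--] → (-1.11503, 0.8206, 0.84)–(-0.8206, 0.8206, 1.00999)  len=0.3400

Chained into 1 loop(s):
  loop 1: 12 segments, perimeter = 8.0949
Total perimeter = 8.095


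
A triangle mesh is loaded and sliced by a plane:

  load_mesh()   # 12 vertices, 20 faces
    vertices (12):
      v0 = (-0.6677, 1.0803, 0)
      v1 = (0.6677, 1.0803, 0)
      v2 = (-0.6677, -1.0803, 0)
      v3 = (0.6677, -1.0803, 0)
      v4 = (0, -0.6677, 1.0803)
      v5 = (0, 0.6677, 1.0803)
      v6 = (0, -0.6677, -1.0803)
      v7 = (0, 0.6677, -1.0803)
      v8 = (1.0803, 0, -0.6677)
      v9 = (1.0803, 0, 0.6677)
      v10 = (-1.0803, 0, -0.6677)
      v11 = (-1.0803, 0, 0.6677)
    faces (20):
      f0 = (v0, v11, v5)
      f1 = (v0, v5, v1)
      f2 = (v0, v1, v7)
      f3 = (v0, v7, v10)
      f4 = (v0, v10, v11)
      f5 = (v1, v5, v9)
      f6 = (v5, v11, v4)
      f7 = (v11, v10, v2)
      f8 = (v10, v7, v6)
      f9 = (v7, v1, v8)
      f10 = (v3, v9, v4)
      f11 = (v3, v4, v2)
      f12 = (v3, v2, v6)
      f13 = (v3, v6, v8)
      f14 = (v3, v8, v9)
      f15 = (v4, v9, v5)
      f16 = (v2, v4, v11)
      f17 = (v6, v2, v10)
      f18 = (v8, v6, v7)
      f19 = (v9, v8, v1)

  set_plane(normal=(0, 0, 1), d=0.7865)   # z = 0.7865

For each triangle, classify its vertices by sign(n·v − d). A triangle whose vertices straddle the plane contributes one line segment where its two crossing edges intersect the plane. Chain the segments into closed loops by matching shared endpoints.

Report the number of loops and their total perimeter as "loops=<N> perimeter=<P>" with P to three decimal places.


Straddling triangles (8 of 20):
  (v0,v11,v5) [--+] → (-0.769249, 0.192251, 0.7865)–(-0.181589, 0.779911, 0.7865)  len=0.8311
  (v0,v5,v1) [-+-] → (-0.181589, 0.779911, 0.7865)–(0.181589, 0.779911, 0.7865)  len=0.3632
  (v1,v5,v9) [-+-] → (0.181589, 0.779911, 0.7865)–(0.769249, 0.192251, 0.7865)  len=0.8311
  (v5,v11,v4) [+-+] → (-0.769249, 0.192251, 0.7865)–(-0.769249, -0.192251, 0.7865)  len=0.3845
  (v3,v9,v4) [--+] → (0.769249, -0.192251, 0.7865)–(0.181589, -0.779911, 0.7865)  len=0.8311
  (v3,v4,v2) [-+-] → (0.181589, -0.779911, 0.7865)–(-0.181589, -0.779911, 0.7865)  len=0.3632
  (v4,v9,v5) [+-+] → (0.769249, -0.192251, 0.7865)–(0.769249, 0.192251, 0.7865)  len=0.3845
  (v2,v4,v11) [-+-] → (-0.181589, -0.779911, 0.7865)–(-0.769249, -0.192251, 0.7865)  len=0.8311

Chained into 1 loop(s):
  loop 1: 8 segments, perimeter = 4.8197
Total perimeter = 4.820

loops=1 perimeter=4.820


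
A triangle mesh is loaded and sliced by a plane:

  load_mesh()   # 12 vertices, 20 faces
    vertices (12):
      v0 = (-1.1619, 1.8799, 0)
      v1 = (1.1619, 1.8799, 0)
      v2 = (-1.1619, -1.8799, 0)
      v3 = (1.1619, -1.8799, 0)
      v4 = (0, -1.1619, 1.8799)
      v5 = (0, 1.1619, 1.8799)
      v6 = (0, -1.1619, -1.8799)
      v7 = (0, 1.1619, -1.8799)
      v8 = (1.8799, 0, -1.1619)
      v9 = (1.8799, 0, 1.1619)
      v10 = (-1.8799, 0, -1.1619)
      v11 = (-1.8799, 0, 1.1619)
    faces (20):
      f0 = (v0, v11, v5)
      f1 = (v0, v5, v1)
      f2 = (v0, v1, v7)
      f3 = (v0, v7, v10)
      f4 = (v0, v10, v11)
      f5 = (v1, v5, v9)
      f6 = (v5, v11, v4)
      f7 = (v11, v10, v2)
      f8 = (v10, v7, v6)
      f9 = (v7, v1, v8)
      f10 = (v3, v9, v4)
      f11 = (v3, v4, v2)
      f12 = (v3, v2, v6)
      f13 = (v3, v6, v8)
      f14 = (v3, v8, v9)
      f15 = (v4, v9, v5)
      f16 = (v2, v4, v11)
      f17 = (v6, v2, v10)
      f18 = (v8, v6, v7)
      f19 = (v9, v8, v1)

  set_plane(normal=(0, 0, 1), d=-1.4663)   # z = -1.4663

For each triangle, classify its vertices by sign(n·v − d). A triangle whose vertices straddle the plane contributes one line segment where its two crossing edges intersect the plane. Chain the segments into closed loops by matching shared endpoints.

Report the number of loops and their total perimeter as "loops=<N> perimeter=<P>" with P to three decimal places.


loops=1 perimeter=7.673

Straddling triangles (8 of 20):
  (v0,v1,v7) [++-] → (0.255632, 1.31987, -1.4663)–(-0.255632, 1.31987, -1.4663)  len=0.5113
  (v0,v7,v10) [+-+] → (-0.255632, 1.31987, -1.4663)–(-1.08291, 0.492594, -1.4663)  len=1.1699
  (v10,v7,v6) [+--] → (-1.08291, 0.492594, -1.4663)–(-1.08291, -0.492594, -1.4663)  len=0.9852
  (v7,v1,v8) [-++] → (0.255632, 1.31987, -1.4663)–(1.08291, 0.492594, -1.4663)  len=1.1699
  (v3,v2,v6) [++-] → (-0.255632, -1.31987, -1.4663)–(0.255632, -1.31987, -1.4663)  len=0.5113
  (v3,v6,v8) [+-+] → (0.255632, -1.31987, -1.4663)–(1.08291, -0.492594, -1.4663)  len=1.1699
  (v6,v2,v10) [-++] → (-0.255632, -1.31987, -1.4663)–(-1.08291, -0.492594, -1.4663)  len=1.1699
  (v8,v6,v7) [+--] → (1.08291, -0.492594, -1.4663)–(1.08291, 0.492594, -1.4663)  len=0.9852

Chained into 1 loop(s):
  loop 1: 8 segments, perimeter = 7.6727
Total perimeter = 7.673


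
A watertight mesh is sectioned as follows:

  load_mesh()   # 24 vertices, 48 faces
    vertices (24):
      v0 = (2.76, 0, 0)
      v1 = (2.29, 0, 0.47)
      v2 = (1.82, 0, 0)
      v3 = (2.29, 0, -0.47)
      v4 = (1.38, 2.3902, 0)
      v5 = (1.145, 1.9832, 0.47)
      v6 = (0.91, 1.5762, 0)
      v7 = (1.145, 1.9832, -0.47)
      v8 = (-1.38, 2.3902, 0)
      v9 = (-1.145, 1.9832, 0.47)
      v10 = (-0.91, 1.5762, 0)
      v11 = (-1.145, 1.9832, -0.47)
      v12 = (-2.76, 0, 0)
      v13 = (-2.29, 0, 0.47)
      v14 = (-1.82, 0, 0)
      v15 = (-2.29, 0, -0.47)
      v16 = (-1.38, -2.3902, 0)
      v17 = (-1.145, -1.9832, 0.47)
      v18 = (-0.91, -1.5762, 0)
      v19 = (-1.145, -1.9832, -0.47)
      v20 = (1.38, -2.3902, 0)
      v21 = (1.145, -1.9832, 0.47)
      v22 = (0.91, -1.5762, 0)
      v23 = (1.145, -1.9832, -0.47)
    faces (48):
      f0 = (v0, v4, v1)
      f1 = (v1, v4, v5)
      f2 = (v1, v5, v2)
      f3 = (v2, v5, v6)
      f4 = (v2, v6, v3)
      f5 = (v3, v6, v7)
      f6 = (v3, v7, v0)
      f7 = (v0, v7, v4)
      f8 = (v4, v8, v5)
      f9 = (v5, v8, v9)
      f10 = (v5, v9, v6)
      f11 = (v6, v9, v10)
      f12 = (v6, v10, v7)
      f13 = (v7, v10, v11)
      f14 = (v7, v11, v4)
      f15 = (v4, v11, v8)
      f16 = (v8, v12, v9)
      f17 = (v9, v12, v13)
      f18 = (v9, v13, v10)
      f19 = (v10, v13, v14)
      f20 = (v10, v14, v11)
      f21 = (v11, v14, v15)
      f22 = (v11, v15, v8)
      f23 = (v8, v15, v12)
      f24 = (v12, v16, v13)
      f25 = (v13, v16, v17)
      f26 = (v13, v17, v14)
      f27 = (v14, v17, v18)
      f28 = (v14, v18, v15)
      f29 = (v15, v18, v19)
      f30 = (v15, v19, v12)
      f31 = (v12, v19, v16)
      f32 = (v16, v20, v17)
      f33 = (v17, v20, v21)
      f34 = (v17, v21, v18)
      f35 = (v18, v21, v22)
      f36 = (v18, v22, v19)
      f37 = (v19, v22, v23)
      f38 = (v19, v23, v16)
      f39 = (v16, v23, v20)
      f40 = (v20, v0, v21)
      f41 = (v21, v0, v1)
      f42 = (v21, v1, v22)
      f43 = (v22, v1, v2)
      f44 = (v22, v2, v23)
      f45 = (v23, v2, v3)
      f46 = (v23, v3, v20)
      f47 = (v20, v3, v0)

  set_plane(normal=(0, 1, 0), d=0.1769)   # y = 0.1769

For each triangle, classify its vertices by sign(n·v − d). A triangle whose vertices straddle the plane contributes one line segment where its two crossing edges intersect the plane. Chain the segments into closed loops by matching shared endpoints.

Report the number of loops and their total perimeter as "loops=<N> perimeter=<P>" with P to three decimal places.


loops=2 perimeter=5.317

Straddling triangles (16 of 48):
  (v0,v4,v1) [-+-] → (2.65787, 0.1769, 0)–(2.22265, 0.1769, 0.435215)  len=0.6155
  (v1,v4,v5) [-++] → (2.22265, 0.1769, 0.435215)–(2.18787, 0.1769, 0.47)  len=0.0492
  (v1,v5,v2) [-+-] → (2.18787, 0.1769, 0.47)–(1.75979, 0.1769, 0.0419237)  len=0.6054
  (v2,v5,v6) [-++] → (1.75979, 0.1769, 0.0419237)–(1.71787, 0.1769, 0)  len=0.0593
  (v2,v6,v3) [-+-] → (1.71787, 0.1769, 0)–(2.13512, 0.1769, -0.417251)  len=0.5901
  (v3,v6,v7) [-++] → (2.13512, 0.1769, -0.417251)–(2.18787, 0.1769, -0.47)  len=0.0746
  (v3,v7,v0) [-+-] → (2.18787, 0.1769, -0.47)–(2.61594, 0.1769, -0.0419237)  len=0.6054
  (v0,v7,v4) [-++] → (2.61594, 0.1769, -0.0419237)–(2.65787, 0.1769, 0)  len=0.0593
  (v8,v12,v9) [+-+] → (-2.65787, 0.1769, 0)–(-2.61594, 0.1769, 0.0419237)  len=0.0593
  (v9,v12,v13) [+--] → (-2.61594, 0.1769, 0.0419237)–(-2.18787, 0.1769, 0.47)  len=0.6054
  (v9,v13,v10) [+-+] → (-2.18787, 0.1769, 0.47)–(-2.13512, 0.1769, 0.417251)  len=0.0746
  (v10,v13,v14) [+--] → (-2.13512, 0.1769, 0.417251)–(-1.71787, 0.1769, 0)  len=0.5901
  (v10,v14,v11) [+-+] → (-1.71787, 0.1769, 0)–(-1.75979, 0.1769, -0.0419237)  len=0.0593
  (v11,v14,v15) [+--] → (-1.75979, 0.1769, -0.0419237)–(-2.18787, 0.1769, -0.47)  len=0.6054
  (v11,v15,v8) [+-+] → (-2.18787, 0.1769, -0.47)–(-2.22265, 0.1769, -0.435215)  len=0.0492
  (v8,v15,v12) [+--] → (-2.22265, 0.1769, -0.435215)–(-2.65787, 0.1769, 0)  len=0.6155

Chained into 2 loop(s):
  loop 1: 8 segments, perimeter = 2.6587
  loop 2: 8 segments, perimeter = 2.6587
Total perimeter = 5.317


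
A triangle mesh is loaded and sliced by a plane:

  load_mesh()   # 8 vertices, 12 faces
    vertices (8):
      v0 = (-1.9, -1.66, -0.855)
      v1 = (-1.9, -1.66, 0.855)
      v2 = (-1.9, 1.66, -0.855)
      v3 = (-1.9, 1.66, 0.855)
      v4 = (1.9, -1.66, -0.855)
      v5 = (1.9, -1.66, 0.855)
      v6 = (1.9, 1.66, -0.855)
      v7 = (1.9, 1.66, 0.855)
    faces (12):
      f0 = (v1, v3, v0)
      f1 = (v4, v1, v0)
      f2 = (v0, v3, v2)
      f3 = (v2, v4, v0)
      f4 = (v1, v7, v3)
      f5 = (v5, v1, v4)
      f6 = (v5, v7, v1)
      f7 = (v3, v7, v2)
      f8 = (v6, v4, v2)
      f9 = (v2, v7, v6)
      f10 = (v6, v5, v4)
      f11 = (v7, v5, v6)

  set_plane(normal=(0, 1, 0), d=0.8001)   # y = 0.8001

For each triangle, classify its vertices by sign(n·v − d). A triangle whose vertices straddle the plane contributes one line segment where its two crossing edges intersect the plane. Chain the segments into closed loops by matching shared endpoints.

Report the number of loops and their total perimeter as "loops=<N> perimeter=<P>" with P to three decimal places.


loops=1 perimeter=11.020

Straddling triangles (8 of 12):
  (v1,v3,v0) [-+-] → (-1.9, 0.8001, 0.855)–(-1.9, 0.8001, 0.4121)  len=0.4429
  (v0,v3,v2) [-++] → (-1.9, 0.8001, 0.4121)–(-1.9, 0.8001, -0.855)  len=1.2671
  (v2,v4,v0) [+--] → (-0.915777, 0.8001, -0.855)–(-1.9, 0.8001, -0.855)  len=0.9842
  (v1,v7,v3) [-++] → (0.915777, 0.8001, 0.855)–(-1.9, 0.8001, 0.855)  len=2.8158
  (v5,v7,v1) [-+-] → (1.9, 0.8001, 0.855)–(0.915777, 0.8001, 0.855)  len=0.9842
  (v6,v4,v2) [+-+] → (1.9, 0.8001, -0.855)–(-0.915777, 0.8001, -0.855)  len=2.8158
  (v6,v5,v4) [+--] → (1.9, 0.8001, -0.4121)–(1.9, 0.8001, -0.855)  len=0.4429
  (v7,v5,v6) [+-+] → (1.9, 0.8001, 0.855)–(1.9, 0.8001, -0.4121)  len=1.2671

Chained into 1 loop(s):
  loop 1: 8 segments, perimeter = 11.0200
Total perimeter = 11.020


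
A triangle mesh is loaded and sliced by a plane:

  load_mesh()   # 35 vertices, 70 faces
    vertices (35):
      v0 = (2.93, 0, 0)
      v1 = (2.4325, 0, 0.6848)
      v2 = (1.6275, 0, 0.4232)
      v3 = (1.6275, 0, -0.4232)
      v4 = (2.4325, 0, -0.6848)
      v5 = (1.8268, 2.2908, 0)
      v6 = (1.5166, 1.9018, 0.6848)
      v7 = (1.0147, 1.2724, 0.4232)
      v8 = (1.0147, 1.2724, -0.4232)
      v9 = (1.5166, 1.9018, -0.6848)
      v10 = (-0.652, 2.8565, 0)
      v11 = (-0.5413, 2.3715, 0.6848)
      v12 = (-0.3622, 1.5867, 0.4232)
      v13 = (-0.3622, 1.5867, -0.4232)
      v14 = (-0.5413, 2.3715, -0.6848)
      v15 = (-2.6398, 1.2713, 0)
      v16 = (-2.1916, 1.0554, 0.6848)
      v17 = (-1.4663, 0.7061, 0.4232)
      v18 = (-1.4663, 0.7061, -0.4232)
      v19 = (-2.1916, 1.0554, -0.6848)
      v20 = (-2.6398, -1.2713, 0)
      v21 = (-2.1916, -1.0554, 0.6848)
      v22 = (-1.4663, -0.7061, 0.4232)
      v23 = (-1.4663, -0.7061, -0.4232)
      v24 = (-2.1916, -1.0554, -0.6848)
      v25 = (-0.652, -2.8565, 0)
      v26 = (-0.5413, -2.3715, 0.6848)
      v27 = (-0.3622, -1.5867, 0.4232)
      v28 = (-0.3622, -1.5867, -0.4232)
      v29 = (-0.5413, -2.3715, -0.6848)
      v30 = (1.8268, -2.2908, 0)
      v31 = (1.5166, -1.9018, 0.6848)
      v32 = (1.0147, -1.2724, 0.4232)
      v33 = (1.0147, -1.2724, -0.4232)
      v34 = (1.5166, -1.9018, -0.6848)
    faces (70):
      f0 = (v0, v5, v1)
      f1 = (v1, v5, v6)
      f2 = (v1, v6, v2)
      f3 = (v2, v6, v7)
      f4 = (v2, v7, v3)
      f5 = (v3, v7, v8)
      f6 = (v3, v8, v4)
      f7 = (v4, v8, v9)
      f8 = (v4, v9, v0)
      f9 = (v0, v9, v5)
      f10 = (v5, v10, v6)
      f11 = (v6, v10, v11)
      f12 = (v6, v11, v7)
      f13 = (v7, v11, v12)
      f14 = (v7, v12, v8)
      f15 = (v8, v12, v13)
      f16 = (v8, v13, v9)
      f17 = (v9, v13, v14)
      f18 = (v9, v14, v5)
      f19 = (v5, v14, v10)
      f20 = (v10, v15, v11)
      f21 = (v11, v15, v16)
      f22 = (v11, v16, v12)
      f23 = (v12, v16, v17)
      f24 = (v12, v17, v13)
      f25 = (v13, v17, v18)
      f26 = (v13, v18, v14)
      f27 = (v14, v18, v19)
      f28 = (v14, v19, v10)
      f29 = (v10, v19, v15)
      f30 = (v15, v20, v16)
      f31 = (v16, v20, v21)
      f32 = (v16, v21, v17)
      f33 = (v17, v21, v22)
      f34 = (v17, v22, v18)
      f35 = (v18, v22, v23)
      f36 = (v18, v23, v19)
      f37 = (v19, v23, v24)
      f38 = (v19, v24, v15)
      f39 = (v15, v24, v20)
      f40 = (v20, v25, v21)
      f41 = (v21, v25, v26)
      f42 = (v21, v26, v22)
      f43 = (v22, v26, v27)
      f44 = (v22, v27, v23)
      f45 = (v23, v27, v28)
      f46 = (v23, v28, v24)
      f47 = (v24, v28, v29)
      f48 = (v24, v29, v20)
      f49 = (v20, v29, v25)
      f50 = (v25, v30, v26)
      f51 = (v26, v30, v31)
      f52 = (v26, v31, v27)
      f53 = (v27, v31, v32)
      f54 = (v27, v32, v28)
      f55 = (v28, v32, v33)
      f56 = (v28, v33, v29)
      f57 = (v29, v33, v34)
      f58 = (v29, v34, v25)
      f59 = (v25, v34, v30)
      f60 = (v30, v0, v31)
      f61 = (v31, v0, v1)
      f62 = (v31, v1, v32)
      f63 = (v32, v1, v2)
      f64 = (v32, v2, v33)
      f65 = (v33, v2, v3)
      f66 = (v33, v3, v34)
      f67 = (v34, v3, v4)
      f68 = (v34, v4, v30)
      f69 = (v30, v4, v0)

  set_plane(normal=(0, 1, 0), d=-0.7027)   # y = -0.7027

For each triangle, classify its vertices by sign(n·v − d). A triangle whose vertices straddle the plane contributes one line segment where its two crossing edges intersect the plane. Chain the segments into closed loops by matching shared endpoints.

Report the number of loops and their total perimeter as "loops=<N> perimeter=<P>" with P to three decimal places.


loops=2 perimeter=8.258

Straddling triangles (20 of 70):
  (v15,v20,v16) [+-+] → (-2.6398, -0.7027, 0)–(-2.53027, -0.7027, 0.167352)  len=0.2000
  (v16,v20,v21) [+--] → (-2.53027, -0.7027, 0.167352)–(-2.1916, -0.7027, 0.6848)  len=0.6184
  (v16,v21,v17) [+-+] → (-2.1916, -0.7027, 0.6848)–(-2.04638, -0.7027, 0.632421)  len=0.1544
  (v17,v21,v22) [+--] → (-2.04638, -0.7027, 0.632421)–(-1.4663, -0.7027, 0.4232)  len=0.6167
  (v17,v22,v18) [+-+] → (-1.4663, -0.7027, 0.4232)–(-1.4663, -0.7027, 0.421162)  len=0.0020
  (v18,v22,v23) [+--] → (-1.4663, -0.7027, 0.421162)–(-1.4663, -0.7027, -0.4232)  len=0.8444
  (v18,v23,v19) [+-+] → (-1.4663, -0.7027, -0.4232)–(-1.4677, -0.7027, -0.423705)  len=0.0015
  (v19,v23,v24) [+--] → (-1.4677, -0.7027, -0.423705)–(-2.1916, -0.7027, -0.6848)  len=0.7695
  (v19,v24,v15) [+-+] → (-2.1916, -0.7027, -0.6848)–(-2.25954, -0.7027, -0.580992)  len=0.1241
  (v15,v24,v20) [+--] → (-2.25954, -0.7027, -0.580992)–(-2.6398, -0.7027, 0)  len=0.6944
  (v30,v0,v31) [-+-] → (2.59159, -0.7027, 0)–(2.40776, -0.7027, 0.253028)  len=0.3128
  (v31,v0,v1) [-++] → (2.40776, -0.7027, 0.253028)–(2.09408, -0.7027, 0.6848)  len=0.5337
  (v31,v1,v32) [-+-] → (2.09408, -0.7027, 0.6848)–(1.6495, -0.7027, 0.540328)  len=0.4675
  (v32,v1,v2) [-++] → (1.6495, -0.7027, 0.540328)–(1.28907, -0.7027, 0.4232)  len=0.3790
  (v32,v2,v33) [-+-] → (1.28907, -0.7027, 0.4232)–(1.28907, -0.7027, -0.0442358)  len=0.4674
  (v33,v2,v3) [-++] → (1.28907, -0.7027, -0.0442358)–(1.28907, -0.7027, -0.4232)  len=0.3790
  (v33,v3,v34) [-+-] → (1.28907, -0.7027, -0.4232)–(1.58652, -0.7027, -0.519859)  len=0.3128
  (v34,v3,v4) [-++] → (1.58652, -0.7027, -0.519859)–(2.09408, -0.7027, -0.6848)  len=0.5337
  (v34,v4,v30) [-+-] → (2.09408, -0.7027, -0.6848)–(2.2467, -0.7027, -0.474738)  len=0.2597
  (v30,v4,v0) [-++] → (2.2467, -0.7027, -0.474738)–(2.59159, -0.7027, 0)  len=0.5868

Chained into 2 loop(s):
  loop 1: 10 segments, perimeter = 4.0253
  loop 2: 10 segments, perimeter = 4.2322
Total perimeter = 8.258


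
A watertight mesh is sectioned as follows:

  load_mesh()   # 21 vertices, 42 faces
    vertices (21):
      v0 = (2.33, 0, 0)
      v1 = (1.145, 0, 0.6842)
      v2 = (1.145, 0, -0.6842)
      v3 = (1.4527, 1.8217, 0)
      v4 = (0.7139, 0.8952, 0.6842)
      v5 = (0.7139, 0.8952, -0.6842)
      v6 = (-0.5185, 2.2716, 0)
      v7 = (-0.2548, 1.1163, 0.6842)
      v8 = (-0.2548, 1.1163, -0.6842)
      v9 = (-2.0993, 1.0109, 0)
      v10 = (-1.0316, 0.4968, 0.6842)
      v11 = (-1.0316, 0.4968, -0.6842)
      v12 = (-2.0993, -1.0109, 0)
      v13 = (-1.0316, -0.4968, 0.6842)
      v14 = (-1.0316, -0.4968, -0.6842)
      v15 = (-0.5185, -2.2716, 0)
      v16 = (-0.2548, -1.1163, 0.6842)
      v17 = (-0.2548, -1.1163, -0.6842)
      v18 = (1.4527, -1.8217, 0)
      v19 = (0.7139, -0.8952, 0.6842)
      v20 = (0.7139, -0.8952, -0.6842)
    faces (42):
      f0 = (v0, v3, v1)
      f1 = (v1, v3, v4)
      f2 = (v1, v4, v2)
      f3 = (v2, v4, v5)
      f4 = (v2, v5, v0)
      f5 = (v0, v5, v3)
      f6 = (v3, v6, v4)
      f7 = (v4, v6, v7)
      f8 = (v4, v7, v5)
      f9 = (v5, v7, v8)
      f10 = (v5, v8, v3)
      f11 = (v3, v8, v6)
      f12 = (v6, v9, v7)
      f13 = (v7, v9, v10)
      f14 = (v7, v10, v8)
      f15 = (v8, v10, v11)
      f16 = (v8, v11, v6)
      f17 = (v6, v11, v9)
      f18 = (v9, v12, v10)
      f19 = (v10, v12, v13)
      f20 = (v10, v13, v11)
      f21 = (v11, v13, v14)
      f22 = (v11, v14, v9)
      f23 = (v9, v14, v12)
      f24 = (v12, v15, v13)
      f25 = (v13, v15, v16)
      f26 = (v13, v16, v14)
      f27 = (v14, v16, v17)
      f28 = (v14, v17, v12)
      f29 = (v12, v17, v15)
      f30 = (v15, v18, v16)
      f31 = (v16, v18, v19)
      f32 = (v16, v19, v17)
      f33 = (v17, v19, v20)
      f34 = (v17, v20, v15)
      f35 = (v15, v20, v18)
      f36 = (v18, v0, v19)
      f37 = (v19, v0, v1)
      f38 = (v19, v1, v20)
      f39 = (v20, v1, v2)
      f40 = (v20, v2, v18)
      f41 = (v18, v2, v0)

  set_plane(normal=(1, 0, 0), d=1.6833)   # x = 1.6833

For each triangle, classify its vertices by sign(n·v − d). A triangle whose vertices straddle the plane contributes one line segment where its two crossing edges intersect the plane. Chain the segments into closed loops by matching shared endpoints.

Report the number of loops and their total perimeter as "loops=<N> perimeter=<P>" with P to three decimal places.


loops=1 perimeter=5.575

Straddling triangles (6 of 42):
  (v0,v3,v1) [+--] → (1.6833, 1.34286, 0)–(1.6833, 0, 0.373394)  len=1.3938
  (v2,v5,v0) [--+] → (1.6833, 0.358224, -0.27379)–(1.6833, 0, -0.373394)  len=0.3718
  (v0,v5,v3) [+--] → (1.6833, 0.358224, -0.27379)–(1.6833, 1.34286, 0)  len=1.0220
  (v18,v0,v19) [-+-] → (1.6833, -1.34286, 0)–(1.6833, -0.358224, 0.27379)  len=1.0220
  (v19,v0,v1) [-+-] → (1.6833, -0.358224, 0.27379)–(1.6833, 0, 0.373394)  len=0.3718
  (v18,v2,v0) [--+] → (1.6833, 0, -0.373394)–(1.6833, -1.34286, 0)  len=1.3938

Chained into 1 loop(s):
  loop 1: 6 segments, perimeter = 5.5752
Total perimeter = 5.575


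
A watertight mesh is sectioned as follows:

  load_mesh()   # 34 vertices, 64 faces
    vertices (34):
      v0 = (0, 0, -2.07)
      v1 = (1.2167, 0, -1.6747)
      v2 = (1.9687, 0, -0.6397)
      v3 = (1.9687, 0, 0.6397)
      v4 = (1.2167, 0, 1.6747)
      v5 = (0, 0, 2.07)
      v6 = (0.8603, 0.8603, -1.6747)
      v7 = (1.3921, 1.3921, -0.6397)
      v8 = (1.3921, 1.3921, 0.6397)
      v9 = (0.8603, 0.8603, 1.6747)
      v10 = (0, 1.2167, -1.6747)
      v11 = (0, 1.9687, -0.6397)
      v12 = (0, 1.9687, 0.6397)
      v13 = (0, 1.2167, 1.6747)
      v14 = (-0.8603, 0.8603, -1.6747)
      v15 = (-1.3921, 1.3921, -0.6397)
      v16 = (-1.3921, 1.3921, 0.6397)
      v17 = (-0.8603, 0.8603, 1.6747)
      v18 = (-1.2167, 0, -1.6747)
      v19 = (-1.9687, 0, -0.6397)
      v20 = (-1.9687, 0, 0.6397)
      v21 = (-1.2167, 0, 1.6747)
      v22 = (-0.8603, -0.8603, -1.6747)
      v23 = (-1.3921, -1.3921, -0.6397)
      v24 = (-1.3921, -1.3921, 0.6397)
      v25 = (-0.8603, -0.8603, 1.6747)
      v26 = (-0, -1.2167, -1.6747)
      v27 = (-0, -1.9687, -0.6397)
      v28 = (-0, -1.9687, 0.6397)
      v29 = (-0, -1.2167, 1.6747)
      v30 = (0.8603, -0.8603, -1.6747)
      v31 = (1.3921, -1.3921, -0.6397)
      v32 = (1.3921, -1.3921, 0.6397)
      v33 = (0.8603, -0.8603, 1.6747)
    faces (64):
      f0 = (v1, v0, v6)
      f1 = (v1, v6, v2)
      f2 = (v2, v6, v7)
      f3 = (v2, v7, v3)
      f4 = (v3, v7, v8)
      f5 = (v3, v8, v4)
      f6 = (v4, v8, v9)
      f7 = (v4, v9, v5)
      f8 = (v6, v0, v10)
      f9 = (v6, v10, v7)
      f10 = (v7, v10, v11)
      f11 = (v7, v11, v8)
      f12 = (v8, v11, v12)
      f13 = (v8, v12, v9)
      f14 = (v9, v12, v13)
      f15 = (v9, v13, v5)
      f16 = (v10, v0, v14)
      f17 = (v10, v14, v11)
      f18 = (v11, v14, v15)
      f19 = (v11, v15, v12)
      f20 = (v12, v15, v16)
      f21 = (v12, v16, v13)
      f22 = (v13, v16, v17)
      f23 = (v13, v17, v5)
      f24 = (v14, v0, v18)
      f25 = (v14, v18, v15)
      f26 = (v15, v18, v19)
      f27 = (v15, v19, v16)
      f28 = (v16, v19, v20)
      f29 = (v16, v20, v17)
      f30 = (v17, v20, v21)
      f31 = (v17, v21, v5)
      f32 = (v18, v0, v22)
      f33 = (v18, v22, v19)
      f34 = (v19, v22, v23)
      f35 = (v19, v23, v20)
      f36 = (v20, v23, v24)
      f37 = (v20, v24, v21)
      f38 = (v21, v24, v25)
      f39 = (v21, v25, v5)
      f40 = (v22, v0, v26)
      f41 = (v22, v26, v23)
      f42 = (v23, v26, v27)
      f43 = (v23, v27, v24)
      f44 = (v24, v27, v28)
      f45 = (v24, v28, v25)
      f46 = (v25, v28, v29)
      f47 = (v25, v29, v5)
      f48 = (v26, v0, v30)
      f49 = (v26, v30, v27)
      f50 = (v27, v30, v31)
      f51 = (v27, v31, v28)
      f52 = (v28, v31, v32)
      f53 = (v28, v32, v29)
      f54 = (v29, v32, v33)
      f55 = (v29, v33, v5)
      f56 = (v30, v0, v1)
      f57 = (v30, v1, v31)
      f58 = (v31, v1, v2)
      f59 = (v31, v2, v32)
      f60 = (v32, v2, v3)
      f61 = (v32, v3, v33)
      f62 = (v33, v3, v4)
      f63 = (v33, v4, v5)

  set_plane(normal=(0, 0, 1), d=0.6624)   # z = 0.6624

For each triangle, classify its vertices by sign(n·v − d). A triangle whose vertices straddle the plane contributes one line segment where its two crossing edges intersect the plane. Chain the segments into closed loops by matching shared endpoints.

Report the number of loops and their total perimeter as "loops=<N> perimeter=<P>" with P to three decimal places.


Straddling triangles (16 of 64):
  (v3,v8,v4) [--+] → (1.38825, 1.36157, 0.6624)–(1.95221, 0, 0.6624)  len=1.4737
  (v4,v8,v9) [+-+] → (1.38825, 1.36157, 0.6624)–(1.38044, 1.38044, 0.6624)  len=0.0204
  (v8,v12,v9) [--+] → (0.0188684, 1.94439, 0.6624)–(1.38044, 1.38044, 0.6624)  len=1.4737
  (v9,v12,v13) [+-+] → (0.0188684, 1.94439, 0.6624)–(0, 1.95221, 0.6624)  len=0.0204
  (v12,v16,v13) [--+] → (-1.36157, 1.38825, 0.6624)–(0, 1.95221, 0.6624)  len=1.4737
  (v13,v16,v17) [+-+] → (-1.36157, 1.38825, 0.6624)–(-1.38044, 1.38044, 0.6624)  len=0.0204
  (v16,v20,v17) [--+] → (-1.94439, 0.0188684, 0.6624)–(-1.38044, 1.38044, 0.6624)  len=1.4737
  (v17,v20,v21) [+-+] → (-1.94439, 0.0188684, 0.6624)–(-1.95221, 0, 0.6624)  len=0.0204
  (v20,v24,v21) [--+] → (-1.38825, -1.36157, 0.6624)–(-1.95221, 0, 0.6624)  len=1.4737
  (v21,v24,v25) [+-+] → (-1.38825, -1.36157, 0.6624)–(-1.38044, -1.38044, 0.6624)  len=0.0204
  (v24,v28,v25) [--+] → (-0.0188684, -1.94439, 0.6624)–(-1.38044, -1.38044, 0.6624)  len=1.4737
  (v25,v28,v29) [+-+] → (-0.0188684, -1.94439, 0.6624)–(0, -1.95221, 0.6624)  len=0.0204
  (v28,v32,v29) [--+] → (1.36157, -1.38825, 0.6624)–(0, -1.95221, 0.6624)  len=1.4737
  (v29,v32,v33) [+-+] → (1.36157, -1.38825, 0.6624)–(1.38044, -1.38044, 0.6624)  len=0.0204
  (v32,v3,v33) [--+] → (1.94439, -0.0188684, 0.6624)–(1.38044, -1.38044, 0.6624)  len=1.4737
  (v33,v3,v4) [+-+] → (1.94439, -0.0188684, 0.6624)–(1.95221, 0, 0.6624)  len=0.0204

Chained into 1 loop(s):
  loop 1: 16 segments, perimeter = 11.9533
Total perimeter = 11.953

loops=1 perimeter=11.953


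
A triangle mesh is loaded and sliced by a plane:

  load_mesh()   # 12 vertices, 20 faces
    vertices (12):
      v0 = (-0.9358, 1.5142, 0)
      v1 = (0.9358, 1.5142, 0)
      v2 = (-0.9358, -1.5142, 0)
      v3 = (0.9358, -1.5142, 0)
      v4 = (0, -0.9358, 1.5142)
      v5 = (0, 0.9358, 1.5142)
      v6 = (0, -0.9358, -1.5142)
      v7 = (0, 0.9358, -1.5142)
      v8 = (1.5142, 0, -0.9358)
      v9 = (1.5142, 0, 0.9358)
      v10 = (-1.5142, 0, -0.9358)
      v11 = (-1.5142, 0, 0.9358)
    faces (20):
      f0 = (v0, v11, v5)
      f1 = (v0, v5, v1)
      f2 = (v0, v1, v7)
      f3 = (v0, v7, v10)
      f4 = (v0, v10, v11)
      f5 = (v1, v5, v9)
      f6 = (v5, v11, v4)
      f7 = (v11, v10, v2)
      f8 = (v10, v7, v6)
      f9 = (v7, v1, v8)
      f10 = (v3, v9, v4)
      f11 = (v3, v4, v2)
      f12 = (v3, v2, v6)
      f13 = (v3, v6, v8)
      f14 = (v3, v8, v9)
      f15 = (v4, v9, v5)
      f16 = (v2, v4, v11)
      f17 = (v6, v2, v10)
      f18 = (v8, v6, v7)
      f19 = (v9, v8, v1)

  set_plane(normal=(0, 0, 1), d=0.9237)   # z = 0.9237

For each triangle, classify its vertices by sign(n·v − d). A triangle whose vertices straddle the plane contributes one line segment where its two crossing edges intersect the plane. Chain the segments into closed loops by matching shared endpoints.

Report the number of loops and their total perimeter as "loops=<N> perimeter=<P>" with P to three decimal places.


loops=1 perimeter=8.002

Straddling triangles (10 of 20):
  (v0,v11,v5) [-++] → (-1.50672, 0.0195788, 0.9237)–(-0.364939, 1.16136, 0.9237)  len=1.6147
  (v0,v5,v1) [-+-] → (-0.364939, 1.16136, 0.9237)–(0.364939, 1.16136, 0.9237)  len=0.7299
  (v0,v10,v11) [--+] → (-1.5142, 0, 0.9237)–(-1.50672, 0.0195788, 0.9237)  len=0.0210
  (v1,v5,v9) [-++] → (0.364939, 1.16136, 0.9237)–(1.50672, 0.0195788, 0.9237)  len=1.6147
  (v11,v10,v2) [+--] → (-1.5142, 0, 0.9237)–(-1.50672, -0.0195788, 0.9237)  len=0.0210
  (v3,v9,v4) [-++] → (1.50672, -0.0195788, 0.9237)–(0.364939, -1.16136, 0.9237)  len=1.6147
  (v3,v4,v2) [-+-] → (0.364939, -1.16136, 0.9237)–(-0.364939, -1.16136, 0.9237)  len=0.7299
  (v3,v8,v9) [--+] → (1.5142, 0, 0.9237)–(1.50672, -0.0195788, 0.9237)  len=0.0210
  (v2,v4,v11) [-++] → (-0.364939, -1.16136, 0.9237)–(-1.50672, -0.0195788, 0.9237)  len=1.6147
  (v9,v8,v1) [+--] → (1.5142, 0, 0.9237)–(1.50672, 0.0195788, 0.9237)  len=0.0210

Chained into 1 loop(s):
  loop 1: 10 segments, perimeter = 8.0025
Total perimeter = 8.002
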